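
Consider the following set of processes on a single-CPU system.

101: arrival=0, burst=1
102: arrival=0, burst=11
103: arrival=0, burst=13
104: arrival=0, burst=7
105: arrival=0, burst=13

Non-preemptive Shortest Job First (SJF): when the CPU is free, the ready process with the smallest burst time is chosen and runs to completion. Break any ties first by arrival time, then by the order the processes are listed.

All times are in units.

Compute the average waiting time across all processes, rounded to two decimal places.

12.00

Timeline: | 101 0-1 | 104 1-8 | 102 8-19 | 103 19-32 | 105 32-45 |
Completion: 101=1  102=19  103=32  104=8  105=45
Waiting times: 101=0, 102=8, 103=19, 104=1, 105=32
Average waiting = (0+8+19+1+32) / 5 = 60/5 = 12.00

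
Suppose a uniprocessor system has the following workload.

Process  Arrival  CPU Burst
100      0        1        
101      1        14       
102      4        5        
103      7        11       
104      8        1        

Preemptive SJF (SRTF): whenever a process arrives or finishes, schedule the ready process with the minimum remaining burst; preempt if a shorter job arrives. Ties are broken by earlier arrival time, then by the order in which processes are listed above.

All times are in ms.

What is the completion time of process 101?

Schedule: | 100 0-1 | 101 1-4 | 102 4-9 | 104 9-10 | 101 10-21 | 103 21-32 |
Completion: 100=1  101=21  102=9  103=32  104=10

21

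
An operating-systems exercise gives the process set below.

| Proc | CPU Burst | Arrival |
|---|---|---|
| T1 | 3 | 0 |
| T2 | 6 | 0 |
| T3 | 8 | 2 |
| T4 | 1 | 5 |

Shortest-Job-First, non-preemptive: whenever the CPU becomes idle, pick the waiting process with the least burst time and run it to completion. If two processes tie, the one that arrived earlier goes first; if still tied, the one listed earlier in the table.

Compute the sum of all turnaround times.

Timeline: | T1 0-3 | T2 3-9 | T4 9-10 | T3 10-18 |
Completion: T1=3  T2=9  T3=18  T4=10
Turnaround (C−A): T1=3  T2=9  T3=16  T4=5
Turnaround = completion − arrival: T1=3, T2=9, T3=16, T4=5
Total turnaround = 3 + 9 + 16 + 5 = 33

33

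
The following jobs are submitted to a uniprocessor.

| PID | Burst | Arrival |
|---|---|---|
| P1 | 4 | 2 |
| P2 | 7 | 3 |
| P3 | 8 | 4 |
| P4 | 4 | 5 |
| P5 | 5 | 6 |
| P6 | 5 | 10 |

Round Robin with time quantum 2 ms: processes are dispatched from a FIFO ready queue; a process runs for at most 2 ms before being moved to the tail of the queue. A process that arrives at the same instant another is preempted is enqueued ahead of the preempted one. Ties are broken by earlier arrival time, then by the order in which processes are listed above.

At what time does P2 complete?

32

Schedule: | idle 0-2 | P1 2-4 | P2 4-6 | P3 6-8 | P1 8-10 | P4 10-12 | P5 12-14 | P2 14-16 | P3 16-18 | P6 18-20 | P4 20-22 | P5 22-24 | P2 24-26 | P3 26-28 | P6 28-30 | P5 30-31 | P2 31-32 | P3 32-34 | P6 34-35 |
Completion: P1=10  P2=32  P3=34  P4=22  P5=31  P6=35
Turnaround (C−A): P1=8  P2=29  P3=30  P4=17  P5=25  P6=25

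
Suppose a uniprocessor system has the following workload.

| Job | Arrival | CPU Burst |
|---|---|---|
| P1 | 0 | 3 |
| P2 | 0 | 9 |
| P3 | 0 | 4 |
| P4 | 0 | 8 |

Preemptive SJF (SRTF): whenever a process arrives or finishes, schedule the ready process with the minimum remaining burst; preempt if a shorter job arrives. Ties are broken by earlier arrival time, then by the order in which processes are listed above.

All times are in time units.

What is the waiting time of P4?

7

Gantt: | P1 0-3 | P3 3-7 | P4 7-15 | P2 15-24 |
Completion: P1=3  P2=24  P3=7  P4=15
Turnaround (C−A): P1=3  P2=24  P3=7  P4=15
Waiting(P4) = turnaround − burst = 15 − 8 = 7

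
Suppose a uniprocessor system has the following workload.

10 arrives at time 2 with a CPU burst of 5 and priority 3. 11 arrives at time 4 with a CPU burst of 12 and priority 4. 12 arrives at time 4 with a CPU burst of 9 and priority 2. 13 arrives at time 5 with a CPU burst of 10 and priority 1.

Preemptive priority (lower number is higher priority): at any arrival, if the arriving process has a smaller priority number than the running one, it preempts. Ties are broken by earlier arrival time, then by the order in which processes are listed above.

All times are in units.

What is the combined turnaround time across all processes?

Schedule: | idle 0-2 | 10 2-4 | 12 4-5 | 13 5-15 | 12 15-23 | 10 23-26 | 11 26-38 |
Completion: 10=26  11=38  12=23  13=15
Turnaround (C−A): 10=24  11=34  12=19  13=10
Turnaround = completion − arrival: 10=24, 11=34, 12=19, 13=10
Total turnaround = 24 + 34 + 19 + 10 = 87

87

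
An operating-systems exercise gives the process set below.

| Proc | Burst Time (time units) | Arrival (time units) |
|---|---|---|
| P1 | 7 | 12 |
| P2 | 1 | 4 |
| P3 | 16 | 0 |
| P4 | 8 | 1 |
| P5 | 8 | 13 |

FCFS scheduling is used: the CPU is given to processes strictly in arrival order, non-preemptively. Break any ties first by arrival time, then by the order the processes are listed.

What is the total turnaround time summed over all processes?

107

Timeline: | P3 0-16 | P4 16-24 | P2 24-25 | P1 25-32 | P5 32-40 |
Completion: P1=32  P2=25  P3=16  P4=24  P5=40
Turnaround = completion − arrival: P1=20, P2=21, P3=16, P4=23, P5=27
Total turnaround = 20 + 21 + 16 + 23 + 27 = 107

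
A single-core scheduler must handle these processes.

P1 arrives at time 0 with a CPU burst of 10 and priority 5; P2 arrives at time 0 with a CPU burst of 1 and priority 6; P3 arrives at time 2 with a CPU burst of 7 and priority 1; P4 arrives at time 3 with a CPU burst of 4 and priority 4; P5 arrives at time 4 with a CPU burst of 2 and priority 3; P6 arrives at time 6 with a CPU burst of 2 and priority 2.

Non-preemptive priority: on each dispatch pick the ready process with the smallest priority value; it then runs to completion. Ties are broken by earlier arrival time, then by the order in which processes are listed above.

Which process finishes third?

Schedule: | P1 0-10 | P3 10-17 | P6 17-19 | P5 19-21 | P4 21-25 | P2 25-26 |
Completion: P1=10  P2=26  P3=17  P4=25  P5=21  P6=19
Turnaround (C−A): P1=10  P2=26  P3=15  P4=22  P5=17  P6=13
Finish order: P1 → P3 → P6 → P5 → P4 → P2

P6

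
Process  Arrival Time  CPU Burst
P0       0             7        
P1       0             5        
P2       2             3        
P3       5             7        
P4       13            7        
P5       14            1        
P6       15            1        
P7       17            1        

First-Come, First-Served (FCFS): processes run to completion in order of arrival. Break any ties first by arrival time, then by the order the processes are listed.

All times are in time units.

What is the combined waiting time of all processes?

Schedule: | P0 0-7 | P1 7-12 | P2 12-15 | P3 15-22 | P4 22-29 | P5 29-30 | P6 30-31 | P7 31-32 |
Completion: P0=7  P1=12  P2=15  P3=22  P4=29  P5=30  P6=31  P7=32
Waiting = turnaround − burst: P0=0, P1=7, P2=10, P3=10, P4=9, P5=15, P6=15, P7=14
Total waiting = 0 + 7 + 10 + 10 + 9 + 15 + 15 + 14 = 80

80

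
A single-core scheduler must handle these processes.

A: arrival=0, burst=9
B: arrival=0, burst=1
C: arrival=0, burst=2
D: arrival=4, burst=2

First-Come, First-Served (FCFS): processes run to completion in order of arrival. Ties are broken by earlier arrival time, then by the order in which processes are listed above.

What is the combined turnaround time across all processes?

41

Schedule: | A 0-9 | B 9-10 | C 10-12 | D 12-14 |
Completion: A=9  B=10  C=12  D=14
Turnaround (C−A): A=9  B=10  C=12  D=10
Turnaround = completion − arrival: A=9, B=10, C=12, D=10
Total turnaround = 9 + 10 + 12 + 10 = 41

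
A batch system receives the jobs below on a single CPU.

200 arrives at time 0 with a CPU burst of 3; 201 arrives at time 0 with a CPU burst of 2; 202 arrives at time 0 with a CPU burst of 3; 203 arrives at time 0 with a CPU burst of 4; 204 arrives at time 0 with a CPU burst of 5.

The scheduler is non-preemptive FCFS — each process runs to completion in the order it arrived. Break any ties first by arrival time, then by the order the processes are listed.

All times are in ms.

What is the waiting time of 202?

Timeline: | 200 0-3 | 201 3-5 | 202 5-8 | 203 8-12 | 204 12-17 |
Completion: 200=3  201=5  202=8  203=12  204=17
Turnaround (C−A): 200=3  201=5  202=8  203=12  204=17
Waiting(202) = turnaround − burst = 8 − 3 = 5

5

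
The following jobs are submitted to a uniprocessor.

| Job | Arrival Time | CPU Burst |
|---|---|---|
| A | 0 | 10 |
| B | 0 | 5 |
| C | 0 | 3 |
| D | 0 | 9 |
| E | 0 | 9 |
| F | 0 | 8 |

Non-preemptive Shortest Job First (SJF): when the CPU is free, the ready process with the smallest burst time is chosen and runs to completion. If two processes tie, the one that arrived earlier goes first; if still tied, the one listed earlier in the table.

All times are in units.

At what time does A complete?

Gantt: | C 0-3 | B 3-8 | F 8-16 | D 16-25 | E 25-34 | A 34-44 |
Completion: A=44  B=8  C=3  D=25  E=34  F=16
Turnaround (C−A): A=44  B=8  C=3  D=25  E=34  F=16

44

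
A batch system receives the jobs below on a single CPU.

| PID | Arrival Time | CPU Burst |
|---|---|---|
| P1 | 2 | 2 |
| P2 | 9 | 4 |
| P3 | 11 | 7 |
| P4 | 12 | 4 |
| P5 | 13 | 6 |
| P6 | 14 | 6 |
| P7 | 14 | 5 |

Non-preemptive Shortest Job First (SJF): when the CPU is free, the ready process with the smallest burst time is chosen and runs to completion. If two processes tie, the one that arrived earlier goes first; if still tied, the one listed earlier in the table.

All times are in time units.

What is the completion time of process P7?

Gantt: | idle 0-2 | P1 2-4 | idle 4-9 | P2 9-13 | P4 13-17 | P7 17-22 | P5 22-28 | P6 28-34 | P3 34-41 |
Completion: P1=4  P2=13  P3=41  P4=17  P5=28  P6=34  P7=22
Turnaround (C−A): P1=2  P2=4  P3=30  P4=5  P5=15  P6=20  P7=8

22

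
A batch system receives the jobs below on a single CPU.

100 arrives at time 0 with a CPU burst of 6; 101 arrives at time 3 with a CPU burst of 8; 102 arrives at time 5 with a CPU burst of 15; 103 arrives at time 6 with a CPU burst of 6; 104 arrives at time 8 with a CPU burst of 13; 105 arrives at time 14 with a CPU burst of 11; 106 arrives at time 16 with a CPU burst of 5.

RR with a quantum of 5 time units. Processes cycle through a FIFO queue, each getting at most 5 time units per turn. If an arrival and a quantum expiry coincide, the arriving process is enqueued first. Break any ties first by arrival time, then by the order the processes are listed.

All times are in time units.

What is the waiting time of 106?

Schedule: | 100 0-5 | 101 5-10 | 102 10-15 | 100 15-16 | 103 16-21 | 104 21-26 | 101 26-29 | 105 29-34 | 102 34-39 | 106 39-44 | 103 44-45 | 104 45-50 | 105 50-55 | 102 55-60 | 104 60-63 | 105 63-64 |
Completion: 100=16  101=29  102=60  103=45  104=63  105=64  106=44
Turnaround (C−A): 100=16  101=26  102=55  103=39  104=55  105=50  106=28
Waiting(106) = turnaround − burst = 28 − 5 = 23

23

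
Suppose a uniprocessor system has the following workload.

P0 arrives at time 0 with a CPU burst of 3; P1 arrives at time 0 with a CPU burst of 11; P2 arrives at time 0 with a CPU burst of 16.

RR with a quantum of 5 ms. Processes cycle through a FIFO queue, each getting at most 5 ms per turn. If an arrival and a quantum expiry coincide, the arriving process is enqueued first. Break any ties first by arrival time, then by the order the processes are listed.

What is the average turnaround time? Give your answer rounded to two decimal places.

19.00

Schedule: | P0 0-3 | P1 3-8 | P2 8-13 | P1 13-18 | P2 18-23 | P1 23-24 | P2 24-30 |
Completion: P0=3  P1=24  P2=30
Turnaround (C−A): P0=3  P1=24  P2=30
Turnaround times: P0=3, P1=24, P2=30
Average turnaround = (3+24+30) / 3 = 57/3 = 19.00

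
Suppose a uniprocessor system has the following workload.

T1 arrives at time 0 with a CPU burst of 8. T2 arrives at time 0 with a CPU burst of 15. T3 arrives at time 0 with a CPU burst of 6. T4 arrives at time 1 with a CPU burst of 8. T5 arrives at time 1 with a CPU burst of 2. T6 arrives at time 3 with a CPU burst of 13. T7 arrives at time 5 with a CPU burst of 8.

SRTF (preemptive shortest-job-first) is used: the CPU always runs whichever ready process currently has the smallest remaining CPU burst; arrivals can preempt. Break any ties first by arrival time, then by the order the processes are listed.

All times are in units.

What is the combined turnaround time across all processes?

Timeline: | T3 0-1 | T5 1-3 | T3 3-8 | T1 8-16 | T4 16-24 | T7 24-32 | T6 32-45 | T2 45-60 |
Completion: T1=16  T2=60  T3=8  T4=24  T5=3  T6=45  T7=32
Turnaround (C−A): T1=16  T2=60  T3=8  T4=23  T5=2  T6=42  T7=27
Turnaround = completion − arrival: T1=16, T2=60, T3=8, T4=23, T5=2, T6=42, T7=27
Total turnaround = 16 + 60 + 8 + 23 + 2 + 42 + 27 = 178

178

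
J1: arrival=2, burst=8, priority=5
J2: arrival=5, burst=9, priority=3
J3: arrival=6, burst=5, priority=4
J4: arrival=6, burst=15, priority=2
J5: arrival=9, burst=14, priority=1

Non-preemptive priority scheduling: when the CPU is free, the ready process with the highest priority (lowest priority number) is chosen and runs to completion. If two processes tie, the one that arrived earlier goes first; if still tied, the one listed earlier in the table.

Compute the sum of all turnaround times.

Timeline: | idle 0-2 | J1 2-10 | J5 10-24 | J4 24-39 | J2 39-48 | J3 48-53 |
Completion: J1=10  J2=48  J3=53  J4=39  J5=24
Turnaround (C−A): J1=8  J2=43  J3=47  J4=33  J5=15
Turnaround = completion − arrival: J1=8, J2=43, J3=47, J4=33, J5=15
Total turnaround = 8 + 43 + 47 + 33 + 15 = 146

146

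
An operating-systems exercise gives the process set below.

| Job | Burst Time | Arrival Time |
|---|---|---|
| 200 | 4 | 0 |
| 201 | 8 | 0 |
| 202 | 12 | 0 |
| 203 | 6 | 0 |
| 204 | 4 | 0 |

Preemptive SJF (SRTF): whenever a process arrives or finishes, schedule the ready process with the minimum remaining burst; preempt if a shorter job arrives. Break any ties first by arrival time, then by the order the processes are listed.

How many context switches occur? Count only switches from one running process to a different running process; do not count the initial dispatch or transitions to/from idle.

4

Gantt: | 200 0-4 | 204 4-8 | 203 8-14 | 201 14-22 | 202 22-34 |
Completion: 200=4  201=22  202=34  203=14  204=8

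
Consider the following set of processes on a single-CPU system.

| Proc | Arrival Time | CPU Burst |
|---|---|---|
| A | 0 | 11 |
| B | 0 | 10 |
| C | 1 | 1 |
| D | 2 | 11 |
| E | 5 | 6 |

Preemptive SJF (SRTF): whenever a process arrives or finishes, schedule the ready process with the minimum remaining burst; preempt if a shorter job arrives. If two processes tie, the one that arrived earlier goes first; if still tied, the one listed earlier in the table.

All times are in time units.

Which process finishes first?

C

Schedule: | B 0-1 | C 1-2 | B 2-11 | E 11-17 | A 17-28 | D 28-39 |
Completion: A=28  B=11  C=2  D=39  E=17
Finish order: C → B → E → A → D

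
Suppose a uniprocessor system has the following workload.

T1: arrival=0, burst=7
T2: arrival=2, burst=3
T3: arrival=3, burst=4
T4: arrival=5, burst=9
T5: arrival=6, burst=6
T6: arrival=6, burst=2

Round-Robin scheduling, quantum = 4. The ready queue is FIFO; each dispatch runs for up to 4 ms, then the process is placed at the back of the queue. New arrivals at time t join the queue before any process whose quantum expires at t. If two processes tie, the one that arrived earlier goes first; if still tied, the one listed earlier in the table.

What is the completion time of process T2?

Gantt: | T1 0-4 | T2 4-7 | T3 7-11 | T1 11-14 | T4 14-18 | T5 18-22 | T6 22-24 | T4 24-28 | T5 28-30 | T4 30-31 |
Completion: T1=14  T2=7  T3=11  T4=31  T5=30  T6=24
Turnaround (C−A): T1=14  T2=5  T3=8  T4=26  T5=24  T6=18

7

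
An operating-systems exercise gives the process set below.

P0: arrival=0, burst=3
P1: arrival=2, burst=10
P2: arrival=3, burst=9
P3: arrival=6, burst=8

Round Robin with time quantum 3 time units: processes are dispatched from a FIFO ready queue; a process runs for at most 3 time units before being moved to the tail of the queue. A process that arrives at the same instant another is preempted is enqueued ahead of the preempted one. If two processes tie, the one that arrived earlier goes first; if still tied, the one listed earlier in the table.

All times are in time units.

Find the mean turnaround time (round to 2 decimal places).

19.50

Schedule: | P0 0-3 | P1 3-6 | P2 6-9 | P3 9-12 | P1 12-15 | P2 15-18 | P3 18-21 | P1 21-24 | P2 24-27 | P3 27-29 | P1 29-30 |
Completion: P0=3  P1=30  P2=27  P3=29
Turnaround times: P0=3, P1=28, P2=24, P3=23
Average turnaround = (3+28+24+23) / 4 = 78/4 = 19.50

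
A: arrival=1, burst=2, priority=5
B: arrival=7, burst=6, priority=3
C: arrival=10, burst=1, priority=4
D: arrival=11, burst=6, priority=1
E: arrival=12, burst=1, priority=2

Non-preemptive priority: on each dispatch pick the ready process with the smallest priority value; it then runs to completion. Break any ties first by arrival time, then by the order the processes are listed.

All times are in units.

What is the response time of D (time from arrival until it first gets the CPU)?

Gantt: | idle 0-1 | A 1-3 | idle 3-7 | B 7-13 | D 13-19 | E 19-20 | C 20-21 |
Completion: A=3  B=13  C=21  D=19  E=20
Response(D) = first start − arrival = 13 − 11 = 2

2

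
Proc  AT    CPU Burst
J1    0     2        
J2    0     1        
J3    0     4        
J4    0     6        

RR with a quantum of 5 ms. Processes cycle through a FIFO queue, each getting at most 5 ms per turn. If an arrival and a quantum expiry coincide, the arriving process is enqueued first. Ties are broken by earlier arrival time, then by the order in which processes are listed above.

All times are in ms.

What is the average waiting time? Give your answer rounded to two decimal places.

Schedule: | J1 0-2 | J2 2-3 | J3 3-7 | J4 7-13 |
Completion: J1=2  J2=3  J3=7  J4=13
Turnaround (C−A): J1=2  J2=3  J3=7  J4=13
Waiting times: J1=0, J2=2, J3=3, J4=7
Average waiting = (0+2+3+7) / 4 = 12/4 = 3.00

3.00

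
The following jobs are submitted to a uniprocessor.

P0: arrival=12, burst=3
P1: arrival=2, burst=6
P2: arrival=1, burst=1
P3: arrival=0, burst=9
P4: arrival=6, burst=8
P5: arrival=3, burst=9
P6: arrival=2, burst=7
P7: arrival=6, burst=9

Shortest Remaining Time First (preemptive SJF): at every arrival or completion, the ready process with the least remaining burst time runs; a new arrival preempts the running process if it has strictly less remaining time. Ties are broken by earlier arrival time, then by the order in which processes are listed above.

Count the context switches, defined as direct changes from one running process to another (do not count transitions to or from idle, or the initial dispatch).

Timeline: | P3 0-1 | P2 1-2 | P1 2-8 | P6 8-15 | P0 15-18 | P3 18-26 | P4 26-34 | P5 34-43 | P7 43-52 |
Completion: P0=18  P1=8  P2=2  P3=26  P4=34  P5=43  P6=15  P7=52
Turnaround (C−A): P0=6  P1=6  P2=1  P3=26  P4=28  P5=40  P6=13  P7=46

8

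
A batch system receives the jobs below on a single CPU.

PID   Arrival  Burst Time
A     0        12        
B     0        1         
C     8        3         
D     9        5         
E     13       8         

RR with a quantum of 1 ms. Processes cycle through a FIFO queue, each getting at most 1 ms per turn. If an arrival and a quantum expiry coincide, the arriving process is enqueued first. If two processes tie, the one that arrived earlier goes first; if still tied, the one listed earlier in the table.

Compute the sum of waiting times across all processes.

Timeline: | A 0-1 | B 1-2 | A 2-8 | C 8-9 | A 9-10 | D 10-11 | C 11-12 | A 12-13 | D 13-14 | C 14-15 | E 15-16 | A 16-17 | D 17-18 | E 18-19 | A 19-20 | D 20-21 | E 21-22 | A 22-23 | D 23-24 | E 24-29 |
Completion: A=23  B=2  C=15  D=24  E=29
Waiting = turnaround − burst: A=11, B=1, C=4, D=10, E=8
Total waiting = 11 + 1 + 4 + 10 + 8 = 34

34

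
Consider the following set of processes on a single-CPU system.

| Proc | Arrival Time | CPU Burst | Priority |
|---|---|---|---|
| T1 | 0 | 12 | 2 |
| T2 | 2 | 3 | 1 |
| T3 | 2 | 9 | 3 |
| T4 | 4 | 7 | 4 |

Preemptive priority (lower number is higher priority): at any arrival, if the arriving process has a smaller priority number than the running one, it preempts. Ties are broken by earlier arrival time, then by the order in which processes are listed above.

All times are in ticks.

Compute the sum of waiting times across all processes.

Timeline: | T1 0-2 | T2 2-5 | T1 5-15 | T3 15-24 | T4 24-31 |
Completion: T1=15  T2=5  T3=24  T4=31
Turnaround (C−A): T1=15  T2=3  T3=22  T4=27
Waiting = turnaround − burst: T1=3, T2=0, T3=13, T4=20
Total waiting = 3 + 0 + 13 + 20 = 36

36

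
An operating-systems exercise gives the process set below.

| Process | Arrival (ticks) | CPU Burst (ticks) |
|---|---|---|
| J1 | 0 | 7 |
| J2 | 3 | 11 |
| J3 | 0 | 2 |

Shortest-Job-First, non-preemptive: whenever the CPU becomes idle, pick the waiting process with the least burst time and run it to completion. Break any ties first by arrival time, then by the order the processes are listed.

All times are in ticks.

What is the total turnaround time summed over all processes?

28

Timeline: | J3 0-2 | J1 2-9 | J2 9-20 |
Completion: J1=9  J2=20  J3=2
Turnaround (C−A): J1=9  J2=17  J3=2
Turnaround = completion − arrival: J1=9, J2=17, J3=2
Total turnaround = 9 + 17 + 2 = 28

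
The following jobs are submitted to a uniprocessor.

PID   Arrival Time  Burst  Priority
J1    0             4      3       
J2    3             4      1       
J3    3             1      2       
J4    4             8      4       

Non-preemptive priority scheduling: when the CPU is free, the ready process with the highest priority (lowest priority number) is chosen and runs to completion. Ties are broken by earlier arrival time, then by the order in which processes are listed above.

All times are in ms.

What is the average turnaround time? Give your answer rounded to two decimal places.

Schedule: | J1 0-4 | J2 4-8 | J3 8-9 | J4 9-17 |
Completion: J1=4  J2=8  J3=9  J4=17
Turnaround (C−A): J1=4  J2=5  J3=6  J4=13
Turnaround times: J1=4, J2=5, J3=6, J4=13
Average turnaround = (4+5+6+13) / 4 = 28/4 = 7.00

7.00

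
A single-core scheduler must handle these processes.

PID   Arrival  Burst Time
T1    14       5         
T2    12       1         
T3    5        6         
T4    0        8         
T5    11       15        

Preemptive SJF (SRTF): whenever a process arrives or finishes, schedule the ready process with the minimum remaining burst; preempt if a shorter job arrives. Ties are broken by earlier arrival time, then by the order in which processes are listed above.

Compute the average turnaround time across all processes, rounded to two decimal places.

Gantt: | T4 0-8 | T3 8-12 | T2 12-13 | T3 13-15 | T1 15-20 | T5 20-35 |
Completion: T1=20  T2=13  T3=15  T4=8  T5=35
Turnaround times: T1=6, T2=1, T3=10, T4=8, T5=24
Average turnaround = (6+1+10+8+24) / 5 = 49/5 = 9.80

9.80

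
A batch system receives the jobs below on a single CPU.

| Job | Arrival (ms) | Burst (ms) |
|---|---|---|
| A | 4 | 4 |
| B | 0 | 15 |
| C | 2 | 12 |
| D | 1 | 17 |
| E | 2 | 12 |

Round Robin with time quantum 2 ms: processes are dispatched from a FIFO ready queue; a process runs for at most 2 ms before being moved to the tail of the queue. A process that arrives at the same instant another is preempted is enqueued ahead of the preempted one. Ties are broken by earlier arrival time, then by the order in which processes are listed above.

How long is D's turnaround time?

59

Timeline: | B 0-2 | D 2-4 | C 4-6 | E 6-8 | B 8-10 | A 10-12 | D 12-14 | C 14-16 | E 16-18 | B 18-20 | A 20-22 | D 22-24 | C 24-26 | E 26-28 | B 28-30 | D 30-32 | C 32-34 | E 34-36 | B 36-38 | D 38-40 | C 40-42 | E 42-44 | B 44-46 | D 46-48 | C 48-50 | E 50-52 | B 52-54 | D 54-56 | B 56-57 | D 57-60 |
Completion: A=22  B=57  C=50  D=60  E=52
Turnaround (C−A): A=18  B=57  C=48  D=59  E=50
Turnaround(D) = completion − arrival = 60 − 1 = 59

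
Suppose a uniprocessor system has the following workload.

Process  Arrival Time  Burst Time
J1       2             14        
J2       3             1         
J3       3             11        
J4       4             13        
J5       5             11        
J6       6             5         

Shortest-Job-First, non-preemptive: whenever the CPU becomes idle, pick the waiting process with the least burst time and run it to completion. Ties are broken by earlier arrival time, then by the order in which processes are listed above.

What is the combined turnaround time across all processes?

166

Timeline: | idle 0-2 | J1 2-16 | J2 16-17 | J6 17-22 | J3 22-33 | J5 33-44 | J4 44-57 |
Completion: J1=16  J2=17  J3=33  J4=57  J5=44  J6=22
Turnaround (C−A): J1=14  J2=14  J3=30  J4=53  J5=39  J6=16
Turnaround = completion − arrival: J1=14, J2=14, J3=30, J4=53, J5=39, J6=16
Total turnaround = 14 + 14 + 30 + 53 + 39 + 16 = 166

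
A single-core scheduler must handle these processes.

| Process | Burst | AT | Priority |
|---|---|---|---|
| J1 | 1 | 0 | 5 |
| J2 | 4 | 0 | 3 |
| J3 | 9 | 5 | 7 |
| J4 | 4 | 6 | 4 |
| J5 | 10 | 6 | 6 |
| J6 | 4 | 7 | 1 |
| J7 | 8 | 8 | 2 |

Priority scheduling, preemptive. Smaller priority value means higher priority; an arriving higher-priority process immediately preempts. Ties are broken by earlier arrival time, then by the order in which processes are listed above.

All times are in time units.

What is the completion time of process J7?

Timeline: | J2 0-4 | J1 4-5 | J3 5-6 | J4 6-7 | J6 7-11 | J7 11-19 | J4 19-22 | J5 22-32 | J3 32-40 |
Completion: J1=5  J2=4  J3=40  J4=22  J5=32  J6=11  J7=19

19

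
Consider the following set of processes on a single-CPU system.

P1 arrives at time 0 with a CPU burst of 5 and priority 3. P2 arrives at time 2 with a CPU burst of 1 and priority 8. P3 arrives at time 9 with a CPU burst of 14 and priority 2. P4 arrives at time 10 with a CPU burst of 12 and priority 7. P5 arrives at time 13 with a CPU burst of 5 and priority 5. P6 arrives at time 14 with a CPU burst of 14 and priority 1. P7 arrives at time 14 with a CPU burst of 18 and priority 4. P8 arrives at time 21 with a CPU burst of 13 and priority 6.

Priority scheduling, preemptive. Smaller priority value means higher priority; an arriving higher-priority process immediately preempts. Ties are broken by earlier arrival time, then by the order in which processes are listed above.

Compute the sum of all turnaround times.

266

Timeline: | P1 0-5 | P2 5-6 | idle 6-9 | P3 9-14 | P6 14-28 | P3 28-37 | P7 37-55 | P5 55-60 | P8 60-73 | P4 73-85 |
Completion: P1=5  P2=6  P3=37  P4=85  P5=60  P6=28  P7=55  P8=73
Turnaround (C−A): P1=5  P2=4  P3=28  P4=75  P5=47  P6=14  P7=41  P8=52
Turnaround = completion − arrival: P1=5, P2=4, P3=28, P4=75, P5=47, P6=14, P7=41, P8=52
Total turnaround = 5 + 4 + 28 + 75 + 47 + 14 + 41 + 52 = 266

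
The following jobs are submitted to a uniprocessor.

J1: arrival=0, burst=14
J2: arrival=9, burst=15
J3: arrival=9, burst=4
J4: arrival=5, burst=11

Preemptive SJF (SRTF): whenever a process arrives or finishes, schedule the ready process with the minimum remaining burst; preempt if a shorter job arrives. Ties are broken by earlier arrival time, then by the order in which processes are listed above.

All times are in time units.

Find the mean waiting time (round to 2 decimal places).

Schedule: | J1 0-9 | J3 9-13 | J1 13-18 | J4 18-29 | J2 29-44 |
Completion: J1=18  J2=44  J3=13  J4=29
Turnaround (C−A): J1=18  J2=35  J3=4  J4=24
Waiting times: J1=4, J2=20, J3=0, J4=13
Average waiting = (4+20+0+13) / 4 = 37/4 = 9.25

9.25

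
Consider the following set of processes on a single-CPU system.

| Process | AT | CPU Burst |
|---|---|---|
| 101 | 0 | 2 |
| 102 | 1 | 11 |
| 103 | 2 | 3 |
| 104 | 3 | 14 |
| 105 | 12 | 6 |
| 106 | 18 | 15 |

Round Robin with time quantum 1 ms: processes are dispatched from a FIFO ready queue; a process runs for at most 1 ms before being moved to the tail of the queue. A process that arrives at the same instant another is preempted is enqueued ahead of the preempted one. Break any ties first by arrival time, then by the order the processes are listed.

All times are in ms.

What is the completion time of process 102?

Schedule: | 101 0-1 | 102 1-2 | 101 2-3 | 103 3-4 | 102 4-5 | 104 5-6 | 103 6-7 | 102 7-8 | 104 8-9 | 103 9-10 | 102 10-11 | 104 11-12 | 102 12-13 | 105 13-14 | 104 14-15 | 102 15-16 | 105 16-17 | 104 17-18 | 102 18-19 | 105 19-20 | 106 20-21 | 104 21-22 | 102 22-23 | 105 23-24 | 106 24-25 | 104 25-26 | 102 26-27 | 105 27-28 | 106 28-29 | 104 29-30 | 102 30-31 | 105 31-32 | 106 32-33 | 104 33-34 | 102 34-35 | 106 35-36 | 104 36-37 | 106 37-38 | 104 38-39 | 106 39-40 | 104 40-41 | 106 41-42 | 104 42-43 | 106 43-44 | 104 44-45 | 106 45-51 |
Completion: 101=3  102=35  103=10  104=45  105=32  106=51
Turnaround (C−A): 101=3  102=34  103=8  104=42  105=20  106=33

35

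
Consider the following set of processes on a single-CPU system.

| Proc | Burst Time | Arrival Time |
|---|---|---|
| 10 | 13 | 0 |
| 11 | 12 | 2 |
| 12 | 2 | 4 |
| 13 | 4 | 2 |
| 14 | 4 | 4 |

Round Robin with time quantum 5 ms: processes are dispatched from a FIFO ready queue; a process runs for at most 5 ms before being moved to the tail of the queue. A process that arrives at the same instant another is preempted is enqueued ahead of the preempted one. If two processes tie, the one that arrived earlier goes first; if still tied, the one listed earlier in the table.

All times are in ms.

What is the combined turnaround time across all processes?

Schedule: | 10 0-5 | 11 5-10 | 13 10-14 | 12 14-16 | 14 16-20 | 10 20-25 | 11 25-30 | 10 30-33 | 11 33-35 |
Completion: 10=33  11=35  12=16  13=14  14=20
Turnaround = completion − arrival: 10=33, 11=33, 12=12, 13=12, 14=16
Total turnaround = 33 + 33 + 12 + 12 + 16 = 106

106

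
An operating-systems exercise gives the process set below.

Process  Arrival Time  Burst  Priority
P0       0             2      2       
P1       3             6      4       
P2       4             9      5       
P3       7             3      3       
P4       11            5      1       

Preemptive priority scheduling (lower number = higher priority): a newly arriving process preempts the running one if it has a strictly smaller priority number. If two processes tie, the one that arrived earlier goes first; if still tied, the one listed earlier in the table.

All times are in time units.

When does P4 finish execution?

Timeline: | P0 0-2 | idle 2-3 | P1 3-7 | P3 7-10 | P1 10-11 | P4 11-16 | P1 16-17 | P2 17-26 |
Completion: P0=2  P1=17  P2=26  P3=10  P4=16

16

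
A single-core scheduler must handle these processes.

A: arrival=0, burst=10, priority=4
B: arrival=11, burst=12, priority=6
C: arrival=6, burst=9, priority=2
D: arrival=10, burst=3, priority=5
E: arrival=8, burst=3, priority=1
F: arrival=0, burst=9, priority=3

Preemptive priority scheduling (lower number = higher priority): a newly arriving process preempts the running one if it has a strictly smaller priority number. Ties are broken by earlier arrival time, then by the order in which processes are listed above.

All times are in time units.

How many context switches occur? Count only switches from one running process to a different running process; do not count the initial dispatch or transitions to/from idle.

7

Gantt: | F 0-6 | C 6-8 | E 8-11 | C 11-18 | F 18-21 | A 21-31 | D 31-34 | B 34-46 |
Completion: A=31  B=46  C=18  D=34  E=11  F=21
Turnaround (C−A): A=31  B=35  C=12  D=24  E=3  F=21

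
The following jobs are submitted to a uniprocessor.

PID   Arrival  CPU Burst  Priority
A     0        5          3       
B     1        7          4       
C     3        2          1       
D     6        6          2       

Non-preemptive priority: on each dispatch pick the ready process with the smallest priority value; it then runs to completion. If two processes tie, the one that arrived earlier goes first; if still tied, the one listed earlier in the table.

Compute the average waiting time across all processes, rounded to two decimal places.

Timeline: | A 0-5 | C 5-7 | D 7-13 | B 13-20 |
Completion: A=5  B=20  C=7  D=13
Waiting times: A=0, B=12, C=2, D=1
Average waiting = (0+12+2+1) / 4 = 15/4 = 3.75

3.75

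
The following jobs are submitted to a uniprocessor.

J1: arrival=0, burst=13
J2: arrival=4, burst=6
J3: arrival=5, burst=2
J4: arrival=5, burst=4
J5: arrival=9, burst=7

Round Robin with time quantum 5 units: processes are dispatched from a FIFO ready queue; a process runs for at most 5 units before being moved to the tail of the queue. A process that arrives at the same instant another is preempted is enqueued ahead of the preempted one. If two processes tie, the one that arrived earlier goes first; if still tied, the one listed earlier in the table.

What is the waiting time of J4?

7

Timeline: | J1 0-5 | J2 5-10 | J3 10-12 | J4 12-16 | J1 16-21 | J5 21-26 | J2 26-27 | J1 27-30 | J5 30-32 |
Completion: J1=30  J2=27  J3=12  J4=16  J5=32
Turnaround (C−A): J1=30  J2=23  J3=7  J4=11  J5=23
Waiting(J4) = turnaround − burst = 11 − 4 = 7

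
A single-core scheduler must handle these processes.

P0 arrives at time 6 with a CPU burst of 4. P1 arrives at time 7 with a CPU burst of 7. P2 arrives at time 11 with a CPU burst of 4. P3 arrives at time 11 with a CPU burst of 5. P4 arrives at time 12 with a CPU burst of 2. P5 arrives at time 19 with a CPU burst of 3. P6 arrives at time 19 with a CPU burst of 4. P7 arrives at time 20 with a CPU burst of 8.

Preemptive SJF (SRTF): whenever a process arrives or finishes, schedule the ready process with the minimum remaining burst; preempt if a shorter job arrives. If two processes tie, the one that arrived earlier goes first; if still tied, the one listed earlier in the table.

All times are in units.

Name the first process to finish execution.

Gantt: | idle 0-6 | P0 6-10 | P1 10-11 | P2 11-12 | P4 12-14 | P2 14-17 | P3 17-22 | P5 22-25 | P6 25-29 | P1 29-35 | P7 35-43 |
Completion: P0=10  P1=35  P2=17  P3=22  P4=14  P5=25  P6=29  P7=43
Turnaround (C−A): P0=4  P1=28  P2=6  P3=11  P4=2  P5=6  P6=10  P7=23
Finish order: P0 → P4 → P2 → P3 → P5 → P6 → P1 → P7

P0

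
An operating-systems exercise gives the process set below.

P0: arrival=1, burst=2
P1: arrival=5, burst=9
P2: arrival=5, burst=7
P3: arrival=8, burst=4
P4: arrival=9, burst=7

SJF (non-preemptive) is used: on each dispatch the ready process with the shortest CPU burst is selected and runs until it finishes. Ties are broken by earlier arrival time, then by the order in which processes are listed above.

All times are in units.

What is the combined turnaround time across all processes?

58

Gantt: | idle 0-1 | P0 1-3 | idle 3-5 | P2 5-12 | P3 12-16 | P4 16-23 | P1 23-32 |
Completion: P0=3  P1=32  P2=12  P3=16  P4=23
Turnaround = completion − arrival: P0=2, P1=27, P2=7, P3=8, P4=14
Total turnaround = 2 + 27 + 7 + 8 + 14 = 58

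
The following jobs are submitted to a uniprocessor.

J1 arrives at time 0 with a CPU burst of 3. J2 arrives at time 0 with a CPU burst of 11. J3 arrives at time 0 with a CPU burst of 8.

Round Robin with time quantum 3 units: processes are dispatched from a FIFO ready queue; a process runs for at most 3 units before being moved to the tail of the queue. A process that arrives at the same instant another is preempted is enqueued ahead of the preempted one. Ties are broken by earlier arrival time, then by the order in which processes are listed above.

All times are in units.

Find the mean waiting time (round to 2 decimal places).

Timeline: | J1 0-3 | J2 3-6 | J3 6-9 | J2 9-12 | J3 12-15 | J2 15-18 | J3 18-20 | J2 20-22 |
Completion: J1=3  J2=22  J3=20
Turnaround (C−A): J1=3  J2=22  J3=20
Waiting times: J1=0, J2=11, J3=12
Average waiting = (0+11+12) / 3 = 23/3 = 7.67

7.67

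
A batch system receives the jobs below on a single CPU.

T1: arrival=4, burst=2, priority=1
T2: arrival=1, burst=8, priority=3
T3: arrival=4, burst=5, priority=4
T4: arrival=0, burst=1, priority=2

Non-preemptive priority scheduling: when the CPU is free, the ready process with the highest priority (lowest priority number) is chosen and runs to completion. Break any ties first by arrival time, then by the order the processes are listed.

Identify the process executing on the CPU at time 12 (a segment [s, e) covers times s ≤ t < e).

T3

Gantt: | T4 0-1 | T2 1-9 | T1 9-11 | T3 11-16 |
Completion: T1=11  T2=9  T3=16  T4=1
Turnaround (C−A): T1=7  T2=8  T3=12  T4=1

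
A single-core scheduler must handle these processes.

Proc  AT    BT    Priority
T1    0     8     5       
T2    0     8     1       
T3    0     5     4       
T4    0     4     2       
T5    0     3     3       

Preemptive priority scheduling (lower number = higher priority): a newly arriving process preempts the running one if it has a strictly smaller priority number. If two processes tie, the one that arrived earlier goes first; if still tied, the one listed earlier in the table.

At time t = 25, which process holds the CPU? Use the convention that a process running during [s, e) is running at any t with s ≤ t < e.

T1

Timeline: | T2 0-8 | T4 8-12 | T5 12-15 | T3 15-20 | T1 20-28 |
Completion: T1=28  T2=8  T3=20  T4=12  T5=15
Turnaround (C−A): T1=28  T2=8  T3=20  T4=12  T5=15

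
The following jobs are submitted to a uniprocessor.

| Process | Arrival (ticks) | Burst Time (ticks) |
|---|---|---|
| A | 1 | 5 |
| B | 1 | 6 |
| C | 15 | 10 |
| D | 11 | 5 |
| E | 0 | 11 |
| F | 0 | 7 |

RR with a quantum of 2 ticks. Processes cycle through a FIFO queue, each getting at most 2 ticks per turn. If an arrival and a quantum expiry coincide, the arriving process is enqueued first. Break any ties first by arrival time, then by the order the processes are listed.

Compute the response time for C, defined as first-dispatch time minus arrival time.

8

Timeline: | E 0-2 | F 2-4 | A 4-6 | B 6-8 | E 8-10 | F 10-12 | A 12-14 | B 14-16 | E 16-18 | D 18-20 | F 20-22 | A 22-23 | C 23-25 | B 25-27 | E 27-29 | D 29-31 | F 31-32 | C 32-34 | E 34-36 | D 36-37 | C 37-39 | E 39-40 | C 40-44 |
Completion: A=23  B=27  C=44  D=37  E=40  F=32
Turnaround (C−A): A=22  B=26  C=29  D=26  E=40  F=32
Response(C) = first start − arrival = 23 − 15 = 8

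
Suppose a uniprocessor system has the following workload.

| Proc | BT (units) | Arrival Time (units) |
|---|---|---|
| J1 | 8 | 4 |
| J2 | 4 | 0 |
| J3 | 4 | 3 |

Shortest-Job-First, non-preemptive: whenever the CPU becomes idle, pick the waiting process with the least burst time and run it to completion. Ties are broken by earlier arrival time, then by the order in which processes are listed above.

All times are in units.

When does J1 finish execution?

Timeline: | J2 0-4 | J3 4-8 | J1 8-16 |
Completion: J1=16  J2=4  J3=8
Turnaround (C−A): J1=12  J2=4  J3=5

16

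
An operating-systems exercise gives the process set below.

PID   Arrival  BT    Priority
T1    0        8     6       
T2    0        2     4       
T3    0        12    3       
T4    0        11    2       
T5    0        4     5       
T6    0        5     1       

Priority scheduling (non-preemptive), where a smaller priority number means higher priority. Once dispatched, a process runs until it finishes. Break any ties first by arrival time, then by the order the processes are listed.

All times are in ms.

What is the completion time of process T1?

42

Schedule: | T6 0-5 | T4 5-16 | T3 16-28 | T2 28-30 | T5 30-34 | T1 34-42 |
Completion: T1=42  T2=30  T3=28  T4=16  T5=34  T6=5
Turnaround (C−A): T1=42  T2=30  T3=28  T4=16  T5=34  T6=5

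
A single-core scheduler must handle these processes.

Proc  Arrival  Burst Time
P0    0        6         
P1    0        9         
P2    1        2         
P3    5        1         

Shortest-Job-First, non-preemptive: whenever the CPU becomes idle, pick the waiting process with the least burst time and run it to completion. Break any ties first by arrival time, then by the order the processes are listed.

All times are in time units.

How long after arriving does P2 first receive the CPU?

6

Gantt: | P0 0-6 | P3 6-7 | P2 7-9 | P1 9-18 |
Completion: P0=6  P1=18  P2=9  P3=7
Response(P2) = first start − arrival = 7 − 1 = 6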